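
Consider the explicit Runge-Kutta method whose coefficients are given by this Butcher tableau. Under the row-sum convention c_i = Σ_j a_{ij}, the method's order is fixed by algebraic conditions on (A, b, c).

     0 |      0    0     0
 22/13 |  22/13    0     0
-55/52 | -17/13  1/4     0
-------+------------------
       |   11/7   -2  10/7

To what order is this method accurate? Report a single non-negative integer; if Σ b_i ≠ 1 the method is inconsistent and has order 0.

b = (11/7, -2, 10/7)
c = (0, 22/13, -55/52)
Ac = (0, 0, 11/26)
Σ b_i: 11/7·1 + (-2)·1 + 10/7·1 = 1 ✓
b·c: (-2)·22/13 + 10/7·(-55/52) = -891/182 ≠ 1/2 ⇒ order 1.

1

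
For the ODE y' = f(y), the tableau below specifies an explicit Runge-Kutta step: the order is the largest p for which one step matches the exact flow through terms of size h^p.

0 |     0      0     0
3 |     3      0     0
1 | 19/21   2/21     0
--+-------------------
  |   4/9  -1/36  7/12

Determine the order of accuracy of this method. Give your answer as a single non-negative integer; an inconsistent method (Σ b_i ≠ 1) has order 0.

3

b = (4/9, -1/36, 7/12)
c = (0, 3, 1)
Ac = (0, 0, 2/7)
Σ b_i: 4/9·1 + (-1/36)·1 + 7/12·1 = 1 ✓
b·c: (-1/36)·3 + 7/12·1 = 1/2 ✓
b·c²: (-1/36)·9 + 7/12·1 = 1/3 ✓
b·Ac: 7/12·2/7 = 1/6 ✓; 3 stages ⇒ order 3.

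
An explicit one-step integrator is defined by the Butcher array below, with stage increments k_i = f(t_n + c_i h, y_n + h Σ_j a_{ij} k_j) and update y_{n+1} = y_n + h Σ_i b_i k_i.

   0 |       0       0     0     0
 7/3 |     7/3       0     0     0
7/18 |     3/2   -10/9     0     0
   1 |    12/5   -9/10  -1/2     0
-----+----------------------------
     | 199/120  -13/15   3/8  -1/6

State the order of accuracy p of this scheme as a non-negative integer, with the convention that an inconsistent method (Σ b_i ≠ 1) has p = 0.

b = (199/120, -13/15, 3/8, -1/6)
c = (0, 7/3, 7/18, 1)
Ac = (0, 0, -70/27, -413/180)
Σ b_i: 199/120·1 + (-13/15)·1 + 3/8·1 + (-1/6)·1 = 1 ✓
b·c: (-13/15)·7/3 + 3/8·7/18 + (-1/6)·1 = -1471/720 ≠ 1/2 ⇒ order 1.

1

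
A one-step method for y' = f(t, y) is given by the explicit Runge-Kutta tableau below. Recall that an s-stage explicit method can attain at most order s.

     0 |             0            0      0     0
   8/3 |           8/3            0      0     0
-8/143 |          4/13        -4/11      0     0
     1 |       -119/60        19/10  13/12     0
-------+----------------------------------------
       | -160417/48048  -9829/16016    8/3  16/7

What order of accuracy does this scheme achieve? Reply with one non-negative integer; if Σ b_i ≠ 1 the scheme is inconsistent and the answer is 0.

b = (-160417/48048, -9829/16016, 8/3, 16/7)
c = (0, 8/3, -8/143, 1)
Ac = (0, 0, -32/33, 826/165)
Σ b_i: (-160417/48048)·1 + (-9829/16016)·1 + 8/3·1 + 16/7·1 = 1 ✓
b·c: (-9829/16016)·8/3 + 8/3·(-8/143) + 16/7·1 = 1/2 ✓
b·c²: (-9829/16016)·64/9 + 8/3·64/20449 + 16/7·1 = -2666780/1288287 ≠ 1/3 ⇒ order 2.
b·Ac: 8/3·(-32/33) + 16/7·826/165 = 4384/495 ≠ 1/6

2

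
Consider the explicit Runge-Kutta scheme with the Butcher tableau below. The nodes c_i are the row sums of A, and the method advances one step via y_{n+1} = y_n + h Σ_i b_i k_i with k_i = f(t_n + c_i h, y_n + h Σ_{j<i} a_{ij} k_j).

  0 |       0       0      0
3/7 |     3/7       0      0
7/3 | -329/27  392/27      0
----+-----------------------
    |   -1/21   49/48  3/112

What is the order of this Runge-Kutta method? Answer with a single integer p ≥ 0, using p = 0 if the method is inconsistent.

b = (-1/21, 49/48, 3/112)
c = (0, 3/7, 7/3)
Ac = (0, 0, 56/9)
Σ b_i: (-1/21)·1 + 49/48·1 + 3/112·1 = 1 ✓
b·c: 49/48·3/7 + 3/112·7/3 = 1/2 ✓
b·c²: 49/48·9/49 + 3/112·49/9 = 1/3 ✓
b·Ac: 3/112·56/9 = 1/6 ✓; 3 stages ⇒ order 3.

3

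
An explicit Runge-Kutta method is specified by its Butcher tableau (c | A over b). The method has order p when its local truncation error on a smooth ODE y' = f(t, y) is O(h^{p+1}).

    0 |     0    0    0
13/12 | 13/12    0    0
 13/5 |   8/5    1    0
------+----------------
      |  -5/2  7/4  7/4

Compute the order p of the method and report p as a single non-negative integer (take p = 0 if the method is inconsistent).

b = (-5/2, 7/4, 7/4)
c = (0, 13/12, 13/5)
Ac = (0, 0, 13/12)
Σ b_i: (-5/2)·1 + 7/4·1 + 7/4·1 = 1 ✓
b·c: 7/4·13/12 + 7/4·13/5 = 1547/240 ≠ 1/2 ⇒ order 1.

1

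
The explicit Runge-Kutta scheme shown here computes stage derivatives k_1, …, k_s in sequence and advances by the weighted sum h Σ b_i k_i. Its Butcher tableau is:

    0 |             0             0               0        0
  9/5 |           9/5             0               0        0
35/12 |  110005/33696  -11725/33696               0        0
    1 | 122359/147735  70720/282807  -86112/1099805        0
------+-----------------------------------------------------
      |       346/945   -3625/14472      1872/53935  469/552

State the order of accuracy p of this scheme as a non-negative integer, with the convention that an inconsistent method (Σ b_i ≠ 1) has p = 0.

4

b = (346/945, -3625/14472, 1872/53935, 469/552)
c = (0, 9/5, 35/12, 1)
Ac = (0, 0, -2345/3744, 104/469)
Σ b_i: 346/945·1 + (-3625/14472)·1 + 1872/53935·1 + 469/552·1 = 1 ✓
b·c: (-3625/14472)·9/5 + 1872/53935·35/12 + 469/552·1 = 1/2 ✓
b·c²: (-3625/14472)·81/25 + 1872/53935·1225/144 + 469/552·1 = 1/3 ✓
b·Ac: 1872/53935·(-2345/3744) + 469/552·104/469 = 1/6 ✓
b·c³: (-3625/14472)·729/125 + 1872/53935·42875/1728 + 469/552·1 = 1/4 ✓
b·(c∘Ac): 1872/53935·(-82075/44928) + 469/552·104/469 = 1/8 ✓
b·Ac²: 1872/53935·(-469/416) + 469/552·338/2345 = 1/12 ✓
b·A²c: 469/552·23/469 = 1/24 ✓; 4 stages ⇒ order 4.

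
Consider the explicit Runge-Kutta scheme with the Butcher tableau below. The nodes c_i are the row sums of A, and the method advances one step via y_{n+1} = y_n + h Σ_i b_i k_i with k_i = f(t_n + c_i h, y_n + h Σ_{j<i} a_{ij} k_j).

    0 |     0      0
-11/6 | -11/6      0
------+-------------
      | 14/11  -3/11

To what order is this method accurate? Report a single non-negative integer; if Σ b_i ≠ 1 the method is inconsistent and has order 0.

b = (14/11, -3/11)
c = (0, -11/6)
Σ b_i: 14/11·1 + (-3/11)·1 = 1 ✓
b·c: (-3/11)·(-11/6) = 1/2 ✓; 2 stages ⇒ order 2.

2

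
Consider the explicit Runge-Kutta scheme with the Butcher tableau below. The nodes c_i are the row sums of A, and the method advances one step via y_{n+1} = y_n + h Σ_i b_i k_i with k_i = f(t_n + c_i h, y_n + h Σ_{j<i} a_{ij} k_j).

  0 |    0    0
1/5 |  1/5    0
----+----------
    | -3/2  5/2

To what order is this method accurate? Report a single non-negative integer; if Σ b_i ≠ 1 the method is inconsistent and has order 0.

2

b = (-3/2, 5/2)
c = (0, 1/5)
Σ b_i: (-3/2)·1 + 5/2·1 = 1 ✓
b·c: 5/2·1/5 = 1/2 ✓; 2 stages ⇒ order 2.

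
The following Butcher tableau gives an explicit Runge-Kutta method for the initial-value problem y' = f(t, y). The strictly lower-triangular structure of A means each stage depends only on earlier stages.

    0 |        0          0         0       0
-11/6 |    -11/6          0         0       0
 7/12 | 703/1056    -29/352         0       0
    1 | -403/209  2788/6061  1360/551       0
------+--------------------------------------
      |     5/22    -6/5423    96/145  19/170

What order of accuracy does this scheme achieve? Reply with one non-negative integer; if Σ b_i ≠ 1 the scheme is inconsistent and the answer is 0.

b = (5/22, -6/5423, 96/145, 19/170)
c = (0, -11/6, 7/12, 1)
Ac = (0, 0, 29/192, 34/57)
Σ b_i: 5/22·1 + (-6/5423)·1 + 96/145·1 + 19/170·1 = 1 ✓
b·c: (-6/5423)·(-11/6) + 96/145·7/12 + 19/170·1 = 1/2 ✓
b·c²: (-6/5423)·121/36 + 96/145·49/144 + 19/170·1 = 1/3 ✓
b·Ac: 96/145·29/192 + 19/170·34/57 = 1/6 ✓
b·c³: (-6/5423)·(-1331/216) + 96/145·343/1728 + 19/170·1 = 1/4 ✓
b·(c∘Ac): 96/145·203/2304 + 19/170·34/57 = 1/8 ✓
b·Ac²: 96/145·(-319/1152) + 19/170·136/57 = 1/12 ✓
b·A²c: 19/170·85/228 = 1/24 ✓; 4 stages ⇒ order 4.

4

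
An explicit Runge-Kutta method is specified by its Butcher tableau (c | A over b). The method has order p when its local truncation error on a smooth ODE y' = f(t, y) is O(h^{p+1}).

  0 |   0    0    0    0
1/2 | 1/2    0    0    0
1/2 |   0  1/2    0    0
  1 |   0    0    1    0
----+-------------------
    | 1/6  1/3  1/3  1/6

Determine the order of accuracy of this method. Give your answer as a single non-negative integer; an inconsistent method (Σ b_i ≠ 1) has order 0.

b = (1/6, 1/3, 1/3, 1/6)
c = (0, 1/2, 1/2, 1)
Ac = (0, 0, 1/4, 1/2)
Σ b_i: 1/6·1 + 1/3·1 + 1/3·1 + 1/6·1 = 1 ✓
b·c: 1/3·1/2 + 1/3·1/2 + 1/6·1 = 1/2 ✓
b·c²: 1/3·1/4 + 1/3·1/4 + 1/6·1 = 1/3 ✓
b·Ac: 1/3·1/4 + 1/6·1/2 = 1/6 ✓
b·c³: 1/3·1/8 + 1/3·1/8 + 1/6·1 = 1/4 ✓
b·(c∘Ac): 1/3·1/8 + 1/6·1/2 = 1/8 ✓
b·Ac²: 1/3·1/8 + 1/6·1/4 = 1/12 ✓
b·A²c: 1/6·1/4 = 1/24 ✓; 4 stages ⇒ order 4.

4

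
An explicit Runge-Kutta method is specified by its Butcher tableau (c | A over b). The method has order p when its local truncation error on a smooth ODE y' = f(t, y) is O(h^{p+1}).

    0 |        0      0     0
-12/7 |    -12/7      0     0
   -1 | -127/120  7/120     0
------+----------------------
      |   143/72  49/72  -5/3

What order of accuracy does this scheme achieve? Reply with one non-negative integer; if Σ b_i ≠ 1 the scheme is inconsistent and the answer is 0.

b = (143/72, 49/72, -5/3)
c = (0, -12/7, -1)
Ac = (0, 0, -1/10)
Σ b_i: 143/72·1 + 49/72·1 + (-5/3)·1 = 1 ✓
b·c: 49/72·(-12/7) + (-5/3)·(-1) = 1/2 ✓
b·c²: 49/72·144/49 + (-5/3)·1 = 1/3 ✓
b·Ac: (-5/3)·(-1/10) = 1/6 ✓; 3 stages ⇒ order 3.

3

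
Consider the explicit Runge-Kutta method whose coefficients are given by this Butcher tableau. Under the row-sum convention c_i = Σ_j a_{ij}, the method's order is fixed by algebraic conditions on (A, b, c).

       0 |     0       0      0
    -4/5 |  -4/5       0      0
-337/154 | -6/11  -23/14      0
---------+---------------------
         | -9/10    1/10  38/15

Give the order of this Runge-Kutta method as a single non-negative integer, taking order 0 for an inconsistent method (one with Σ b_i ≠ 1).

b = (-9/10, 1/10, 38/15)
c = (0, -4/5, -337/154)
Ac = (0, 0, 46/35)
Σ b_i: (-9/10)·1 + 1/10·1 + 38/15·1 = 26/15 ≠ 1 ⇒ order 0.

0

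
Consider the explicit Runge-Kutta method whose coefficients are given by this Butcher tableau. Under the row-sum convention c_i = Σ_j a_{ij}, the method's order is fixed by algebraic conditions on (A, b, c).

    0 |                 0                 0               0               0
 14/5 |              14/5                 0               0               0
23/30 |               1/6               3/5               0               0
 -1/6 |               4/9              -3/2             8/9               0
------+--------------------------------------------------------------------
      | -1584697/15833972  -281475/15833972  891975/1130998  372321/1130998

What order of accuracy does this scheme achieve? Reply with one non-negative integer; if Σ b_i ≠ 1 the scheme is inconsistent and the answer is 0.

b = (-1584697/15833972, -281475/15833972, 891975/1130998, 372321/1130998)
c = (0, 14/5, 23/30, -1/6)
Ac = (0, 0, 42/25, -95/27)
Σ b_i: (-1584697/15833972)·1 + (-281475/15833972)·1 + 891975/1130998·1 + 372321/1130998·1 = 1 ✓
b·c: (-281475/15833972)·14/5 + 891975/1130998·23/30 + 372321/1130998·(-1/6) = 1/2 ✓
b·c²: (-281475/15833972)·196/25 + 891975/1130998·529/900 + 372321/1130998·1/36 = 1/3 ✓
b·Ac: 891975/1130998·42/25 + 372321/1130998·(-95/27) = 1/6 ✓
b·c³: (-281475/15833972)·2744/125 + 891975/1130998·12167/27000 + 372321/1130998·(-1/216) = -3701353/101789820 ≠ 1/4 ⇒ order 3.
b·(c∘Ac): 891975/1130998·161/125 + 372321/1130998·95/162 = 123048017/101789820 ≠ 1/8
b·Ac²: 891975/1130998·588/125 + 372321/1130998·(-22756/2025) = 1336688/127237275 ≠ 1/12
b·A²c: 372321/1130998·112/75 = 6949992/14137475 ≠ 1/24

3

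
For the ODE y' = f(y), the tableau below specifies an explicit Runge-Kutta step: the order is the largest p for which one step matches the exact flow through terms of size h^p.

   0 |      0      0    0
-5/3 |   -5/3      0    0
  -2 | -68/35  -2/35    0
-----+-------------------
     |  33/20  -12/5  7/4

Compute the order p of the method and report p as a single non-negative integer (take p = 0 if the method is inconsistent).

b = (33/20, -12/5, 7/4)
c = (0, -5/3, -2)
Ac = (0, 0, 2/21)
Σ b_i: 33/20·1 + (-12/5)·1 + 7/4·1 = 1 ✓
b·c: (-12/5)·(-5/3) + 7/4·(-2) = 1/2 ✓
b·c²: (-12/5)·25/9 + 7/4·4 = 1/3 ✓
b·Ac: 7/4·2/21 = 1/6 ✓; 3 stages ⇒ order 3.

3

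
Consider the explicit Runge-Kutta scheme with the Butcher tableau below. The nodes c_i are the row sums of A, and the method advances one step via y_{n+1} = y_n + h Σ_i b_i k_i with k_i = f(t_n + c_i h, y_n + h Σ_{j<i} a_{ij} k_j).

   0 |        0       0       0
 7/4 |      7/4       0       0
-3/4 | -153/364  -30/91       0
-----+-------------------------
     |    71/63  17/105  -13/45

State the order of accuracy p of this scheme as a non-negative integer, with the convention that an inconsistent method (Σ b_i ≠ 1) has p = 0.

3

b = (71/63, 17/105, -13/45)
c = (0, 7/4, -3/4)
Ac = (0, 0, -15/26)
Σ b_i: 71/63·1 + 17/105·1 + (-13/45)·1 = 1 ✓
b·c: 17/105·7/4 + (-13/45)·(-3/4) = 1/2 ✓
b·c²: 17/105·49/16 + (-13/45)·9/16 = 1/3 ✓
b·Ac: (-13/45)·(-15/26) = 1/6 ✓; 3 stages ⇒ order 3.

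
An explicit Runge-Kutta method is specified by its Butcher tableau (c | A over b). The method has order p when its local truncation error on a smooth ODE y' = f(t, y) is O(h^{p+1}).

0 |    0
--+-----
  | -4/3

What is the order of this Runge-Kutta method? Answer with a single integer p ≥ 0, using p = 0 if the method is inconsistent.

b = (-4/3)
c = (0)
Σ b_i: (-4/3)·1 = -4/3 ≠ 1 ⇒ order 0.

0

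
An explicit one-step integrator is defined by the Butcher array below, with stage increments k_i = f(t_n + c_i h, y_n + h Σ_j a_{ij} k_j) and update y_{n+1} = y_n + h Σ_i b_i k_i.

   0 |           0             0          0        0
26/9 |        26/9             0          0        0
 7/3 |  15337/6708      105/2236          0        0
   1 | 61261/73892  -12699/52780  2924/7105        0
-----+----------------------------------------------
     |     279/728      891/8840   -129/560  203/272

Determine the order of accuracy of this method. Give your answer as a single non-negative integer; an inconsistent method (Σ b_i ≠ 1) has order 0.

4

b = (279/728, 891/8840, -129/560, 203/272)
c = (0, 26/9, 7/3, 1)
Ac = (0, 0, 35/258, 323/1218)
Σ b_i: 279/728·1 + 891/8840·1 + (-129/560)·1 + 203/272·1 = 1 ✓
b·c: 891/8840·26/9 + (-129/560)·7/3 + 203/272·1 = 1/2 ✓
b·c²: 891/8840·676/81 + (-129/560)·49/9 + 203/272·1 = 1/3 ✓
b·Ac: (-129/560)·35/258 + 203/272·323/1218 = 1/6 ✓
b·c³: 891/8840·17576/729 + (-129/560)·343/27 + 203/272·1 = 1/4 ✓
b·(c∘Ac): (-129/560)·245/774 + 203/272·323/1218 = 1/8 ✓
b·Ac²: (-129/560)·455/1161 + 203/272·425/1827 = 1/12 ✓
b·A²c: 203/272·34/609 = 1/24 ✓; 4 stages ⇒ order 4.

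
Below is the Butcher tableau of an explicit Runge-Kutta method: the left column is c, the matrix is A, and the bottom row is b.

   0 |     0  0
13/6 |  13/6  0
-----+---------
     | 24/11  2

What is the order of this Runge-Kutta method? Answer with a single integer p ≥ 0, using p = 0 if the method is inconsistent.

0

b = (24/11, 2)
c = (0, 13/6)
Σ b_i: 24/11·1 + 2·1 = 46/11 ≠ 1 ⇒ order 0.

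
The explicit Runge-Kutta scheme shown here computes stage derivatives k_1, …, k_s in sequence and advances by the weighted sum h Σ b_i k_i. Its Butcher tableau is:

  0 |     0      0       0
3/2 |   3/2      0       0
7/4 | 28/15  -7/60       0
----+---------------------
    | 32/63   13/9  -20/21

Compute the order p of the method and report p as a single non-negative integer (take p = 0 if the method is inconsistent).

3

b = (32/63, 13/9, -20/21)
c = (0, 3/2, 7/4)
Ac = (0, 0, -7/40)
Σ b_i: 32/63·1 + 13/9·1 + (-20/21)·1 = 1 ✓
b·c: 13/9·3/2 + (-20/21)·7/4 = 1/2 ✓
b·c²: 13/9·9/4 + (-20/21)·49/16 = 1/3 ✓
b·Ac: (-20/21)·(-7/40) = 1/6 ✓; 3 stages ⇒ order 3.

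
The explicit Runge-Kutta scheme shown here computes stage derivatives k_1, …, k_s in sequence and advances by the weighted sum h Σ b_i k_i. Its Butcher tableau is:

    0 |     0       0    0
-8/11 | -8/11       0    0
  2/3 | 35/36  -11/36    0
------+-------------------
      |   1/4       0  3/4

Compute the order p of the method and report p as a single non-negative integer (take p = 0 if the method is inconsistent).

b = (1/4, 0, 3/4)
c = (0, -8/11, 2/3)
Ac = (0, 0, 2/9)
Σ b_i: 1/4·1 + 3/4·1 = 1 ✓
b·c: 3/4·2/3 = 1/2 ✓
b·c²: 3/4·4/9 = 1/3 ✓
b·Ac: 3/4·2/9 = 1/6 ✓; 3 stages ⇒ order 3.

3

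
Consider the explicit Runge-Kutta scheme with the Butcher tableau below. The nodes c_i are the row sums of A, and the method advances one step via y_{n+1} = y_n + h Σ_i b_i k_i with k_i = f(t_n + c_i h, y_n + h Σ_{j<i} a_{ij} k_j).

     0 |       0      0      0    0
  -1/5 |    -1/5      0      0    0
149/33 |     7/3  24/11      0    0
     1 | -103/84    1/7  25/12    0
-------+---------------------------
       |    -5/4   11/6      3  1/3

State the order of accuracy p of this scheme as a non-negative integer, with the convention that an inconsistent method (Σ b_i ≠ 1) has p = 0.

b = (-5/4, 11/6, 3, 1/3)
c = (0, -1/5, 149/33, 1)
Ac = (0, 0, -24/55, 129979/13860)
Σ b_i: (-5/4)·1 + 11/6·1 + 3·1 + 1/3·1 = 47/12 ≠ 1 ⇒ order 0.

0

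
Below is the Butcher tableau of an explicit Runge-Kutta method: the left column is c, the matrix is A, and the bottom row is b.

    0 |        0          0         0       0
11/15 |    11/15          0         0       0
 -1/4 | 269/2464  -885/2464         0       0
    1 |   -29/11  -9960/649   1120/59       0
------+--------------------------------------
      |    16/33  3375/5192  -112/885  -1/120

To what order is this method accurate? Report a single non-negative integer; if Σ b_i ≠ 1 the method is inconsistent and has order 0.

4

b = (16/33, 3375/5192, -112/885, -1/120)
c = (0, 11/15, -1/4, 1)
Ac = (0, 0, -59/224, -16)
Σ b_i: 16/33·1 + 3375/5192·1 + (-112/885)·1 + (-1/120)·1 = 1 ✓
b·c: 3375/5192·11/15 + (-112/885)·(-1/4) + (-1/120)·1 = 1/2 ✓
b·c²: 3375/5192·121/225 + (-112/885)·1/16 + (-1/120)·1 = 1/3 ✓
b·Ac: (-112/885)·(-59/224) + (-1/120)·(-16) = 1/6 ✓
b·c³: 3375/5192·1331/3375 + (-112/885)·(-1/64) + (-1/120)·1 = 1/4 ✓
b·(c∘Ac): (-112/885)·59/896 + (-1/120)·(-16) = 1/8 ✓
b·Ac²: (-112/885)·(-649/3360) + (-1/120)·(-106/15) = 1/12 ✓
b·A²c: (-1/120)·(-5) = 1/24 ✓; 4 stages ⇒ order 4.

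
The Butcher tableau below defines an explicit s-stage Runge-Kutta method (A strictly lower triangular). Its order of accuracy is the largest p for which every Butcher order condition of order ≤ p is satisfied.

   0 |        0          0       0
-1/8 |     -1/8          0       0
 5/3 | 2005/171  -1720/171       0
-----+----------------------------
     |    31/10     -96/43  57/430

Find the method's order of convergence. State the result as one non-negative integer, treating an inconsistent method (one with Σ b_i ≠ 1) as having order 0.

3

b = (31/10, -96/43, 57/430)
c = (0, -1/8, 5/3)
Ac = (0, 0, 215/171)
Σ b_i: 31/10·1 + (-96/43)·1 + 57/430·1 = 1 ✓
b·c: (-96/43)·(-1/8) + 57/430·5/3 = 1/2 ✓
b·c²: (-96/43)·1/64 + 57/430·25/9 = 1/3 ✓
b·Ac: 57/430·215/171 = 1/6 ✓; 3 stages ⇒ order 3.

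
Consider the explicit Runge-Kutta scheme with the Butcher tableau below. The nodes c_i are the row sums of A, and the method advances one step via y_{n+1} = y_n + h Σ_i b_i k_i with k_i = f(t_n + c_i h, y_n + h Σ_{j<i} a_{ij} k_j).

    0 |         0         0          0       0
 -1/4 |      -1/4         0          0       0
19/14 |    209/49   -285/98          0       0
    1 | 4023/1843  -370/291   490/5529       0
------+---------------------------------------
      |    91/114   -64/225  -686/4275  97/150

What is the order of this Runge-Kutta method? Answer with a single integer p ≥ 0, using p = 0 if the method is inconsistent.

b = (91/114, -64/225, -686/4275, 97/150)
c = (0, -1/4, 19/14, 1)
Ac = (0, 0, 285/392, 85/194)
Σ b_i: 91/114·1 + (-64/225)·1 + (-686/4275)·1 + 97/150·1 = 1 ✓
b·c: (-64/225)·(-1/4) + (-686/4275)·19/14 + 97/150·1 = 1/2 ✓
b·c²: (-64/225)·1/16 + (-686/4275)·361/196 + 97/150·1 = 1/3 ✓
b·Ac: (-686/4275)·285/392 + 97/150·85/194 = 1/6 ✓
b·c³: (-64/225)·(-1/64) + (-686/4275)·6859/2744 + 97/150·1 = 1/4 ✓
b·(c∘Ac): (-686/4275)·5415/5488 + 97/150·85/194 = 1/8 ✓
b·Ac²: (-686/4275)·(-285/1568) + 97/150·65/776 = 1/12 ✓
b·A²c: 97/150·25/388 = 1/24 ✓; 4 stages ⇒ order 4.

4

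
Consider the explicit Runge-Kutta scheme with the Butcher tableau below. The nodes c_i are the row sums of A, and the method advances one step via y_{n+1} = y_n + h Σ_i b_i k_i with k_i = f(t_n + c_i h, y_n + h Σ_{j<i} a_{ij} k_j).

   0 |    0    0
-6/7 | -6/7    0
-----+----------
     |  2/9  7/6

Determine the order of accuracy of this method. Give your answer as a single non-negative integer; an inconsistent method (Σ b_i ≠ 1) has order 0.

b = (2/9, 7/6)
c = (0, -6/7)
Σ b_i: 2/9·1 + 7/6·1 = 25/18 ≠ 1 ⇒ order 0.

0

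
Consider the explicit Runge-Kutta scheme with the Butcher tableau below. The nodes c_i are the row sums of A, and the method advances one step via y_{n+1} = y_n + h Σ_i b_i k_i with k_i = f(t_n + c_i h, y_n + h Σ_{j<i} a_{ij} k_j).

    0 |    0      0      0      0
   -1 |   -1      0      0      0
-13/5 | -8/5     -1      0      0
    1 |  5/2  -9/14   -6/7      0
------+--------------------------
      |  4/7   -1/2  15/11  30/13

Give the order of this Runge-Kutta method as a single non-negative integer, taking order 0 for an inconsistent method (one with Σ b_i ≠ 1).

b = (4/7, -1/2, 15/11, 30/13)
c = (0, -1, -13/5, 1)
Ac = (0, 0, 1, 201/70)
Σ b_i: 4/7·1 + (-1/2)·1 + 15/11·1 + 30/13·1 = 7493/2002 ≠ 1 ⇒ order 0.

0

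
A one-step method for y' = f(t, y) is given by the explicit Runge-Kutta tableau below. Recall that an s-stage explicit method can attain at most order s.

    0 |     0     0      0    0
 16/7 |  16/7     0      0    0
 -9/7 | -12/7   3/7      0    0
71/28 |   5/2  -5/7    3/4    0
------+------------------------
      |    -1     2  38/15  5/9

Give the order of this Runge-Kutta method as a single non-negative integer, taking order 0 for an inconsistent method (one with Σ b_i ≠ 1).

b = (-1, 2, 38/15, 5/9)
c = (0, 16/7, -9/7, 71/28)
Ac = (0, 0, 48/49, -509/196)
Σ b_i: (-1)·1 + 2·1 + 38/15·1 + 5/9·1 = 184/45 ≠ 1 ⇒ order 0.

0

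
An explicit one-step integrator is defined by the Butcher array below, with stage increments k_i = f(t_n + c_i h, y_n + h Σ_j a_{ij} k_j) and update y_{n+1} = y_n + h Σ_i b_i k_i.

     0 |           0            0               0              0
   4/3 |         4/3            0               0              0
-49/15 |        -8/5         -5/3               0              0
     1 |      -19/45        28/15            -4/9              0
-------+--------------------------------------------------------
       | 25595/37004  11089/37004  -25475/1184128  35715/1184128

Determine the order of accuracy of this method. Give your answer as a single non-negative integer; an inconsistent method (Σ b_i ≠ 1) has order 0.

b = (25595/37004, 11089/37004, -25475/1184128, 35715/1184128)
c = (0, 4/3, -49/15, 1)
Ac = (0, 0, -20/9, 532/135)
Σ b_i: 25595/37004·1 + 11089/37004·1 + (-25475/1184128)·1 + 35715/1184128·1 = 1 ✓
b·c: 11089/37004·4/3 + (-25475/1184128)·(-49/15) + 35715/1184128·1 = 1/2 ✓
b·c²: 11089/37004·16/9 + (-25475/1184128)·2401/225 + 35715/1184128·1 = 1/3 ✓
b·Ac: (-25475/1184128)·(-20/9) + 35715/1184128·532/135 = 1/6 ✓
b·c³: 11089/37004·64/27 + (-25475/1184128)·(-117649/3375) + 35715/1184128·1 = 413641/277530 ≠ 1/4 ⇒ order 3.
b·(c∘Ac): (-25475/1184128)·196/27 + 35715/1184128·532/135 = -18641/499554 ≠ 1/8
b·Ac²: (-25475/1184128)·(-80/27) + 35715/1184128·(-2884/2025) = 92311/4440480 ≠ 1/12
b·A²c: 35715/1184128·80/81 = 59525/1998216 ≠ 1/24

3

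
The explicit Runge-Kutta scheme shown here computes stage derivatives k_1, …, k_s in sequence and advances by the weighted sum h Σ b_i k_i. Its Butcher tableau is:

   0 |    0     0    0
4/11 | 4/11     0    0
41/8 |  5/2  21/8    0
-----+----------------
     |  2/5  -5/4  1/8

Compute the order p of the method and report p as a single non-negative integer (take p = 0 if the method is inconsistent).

0

b = (2/5, -5/4, 1/8)
c = (0, 4/11, 41/8)
Ac = (0, 0, 21/22)
Σ b_i: 2/5·1 + (-5/4)·1 + 1/8·1 = -29/40 ≠ 1 ⇒ order 0.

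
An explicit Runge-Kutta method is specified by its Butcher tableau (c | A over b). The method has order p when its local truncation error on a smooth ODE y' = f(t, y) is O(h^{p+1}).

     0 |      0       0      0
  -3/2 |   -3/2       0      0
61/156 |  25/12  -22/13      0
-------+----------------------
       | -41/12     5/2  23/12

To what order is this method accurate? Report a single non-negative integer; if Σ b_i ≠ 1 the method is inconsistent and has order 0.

b = (-41/12, 5/2, 23/12)
c = (0, -3/2, 61/156)
Ac = (0, 0, 33/13)
Σ b_i: (-41/12)·1 + 5/2·1 + 23/12·1 = 1 ✓
b·c: 5/2·(-3/2) + 23/12·61/156 = -5617/1872 ≠ 1/2 ⇒ order 1.

1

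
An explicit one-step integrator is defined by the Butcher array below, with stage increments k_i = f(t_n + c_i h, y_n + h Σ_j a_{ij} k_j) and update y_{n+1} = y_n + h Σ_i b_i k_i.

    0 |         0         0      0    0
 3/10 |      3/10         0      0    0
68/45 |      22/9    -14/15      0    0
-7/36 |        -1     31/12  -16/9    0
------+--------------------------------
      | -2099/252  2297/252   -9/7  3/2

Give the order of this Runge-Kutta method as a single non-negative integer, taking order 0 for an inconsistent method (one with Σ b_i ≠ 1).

b = (-2099/252, 2297/252, -9/7, 3/2)
c = (0, 3/10, 68/45, -7/36)
Ac = (0, 0, -7/25, -6193/3240)
Σ b_i: (-2099/252)·1 + 2297/252·1 + (-9/7)·1 + 3/2·1 = 1 ✓
b·c: 2297/252·3/10 + (-9/7)·68/45 + 3/2·(-7/36) = 1/2 ✓
b·c²: 2297/252·9/100 + (-9/7)·4624/2025 + 3/2·49/1296 = -311291/151200 ≠ 1/3 ⇒ order 2.
b·Ac: (-9/7)·(-7/25) + 3/2·(-6193/3240) = -27077/10800 ≠ 1/6

2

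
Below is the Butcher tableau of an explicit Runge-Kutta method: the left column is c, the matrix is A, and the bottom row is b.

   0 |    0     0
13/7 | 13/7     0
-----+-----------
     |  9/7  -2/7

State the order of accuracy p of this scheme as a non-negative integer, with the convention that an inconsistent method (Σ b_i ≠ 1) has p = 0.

1

b = (9/7, -2/7)
c = (0, 13/7)
Σ b_i: 9/7·1 + (-2/7)·1 = 1 ✓
b·c: (-2/7)·13/7 = -26/49 ≠ 1/2 ⇒ order 1.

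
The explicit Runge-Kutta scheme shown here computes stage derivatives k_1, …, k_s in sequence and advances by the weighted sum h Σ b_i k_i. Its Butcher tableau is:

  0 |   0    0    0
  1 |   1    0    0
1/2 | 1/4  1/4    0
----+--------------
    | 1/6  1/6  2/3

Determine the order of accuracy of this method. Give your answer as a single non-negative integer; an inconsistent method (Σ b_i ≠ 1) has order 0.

3

b = (1/6, 1/6, 2/3)
c = (0, 1, 1/2)
Ac = (0, 0, 1/4)
Σ b_i: 1/6·1 + 1/6·1 + 2/3·1 = 1 ✓
b·c: 1/6·1 + 2/3·1/2 = 1/2 ✓
b·c²: 1/6·1 + 2/3·1/4 = 1/3 ✓
b·Ac: 2/3·1/4 = 1/6 ✓; 3 stages ⇒ order 3.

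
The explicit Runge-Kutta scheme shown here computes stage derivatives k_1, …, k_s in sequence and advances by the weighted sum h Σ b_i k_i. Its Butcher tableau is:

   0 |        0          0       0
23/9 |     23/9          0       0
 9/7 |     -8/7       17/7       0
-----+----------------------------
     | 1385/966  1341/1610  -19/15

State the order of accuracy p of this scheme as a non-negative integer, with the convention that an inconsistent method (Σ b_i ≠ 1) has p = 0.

2

b = (1385/966, 1341/1610, -19/15)
c = (0, 23/9, 9/7)
Ac = (0, 0, 391/63)
Σ b_i: 1385/966·1 + 1341/1610·1 + (-19/15)·1 = 1 ✓
b·c: 1341/1610·23/9 + (-19/15)·9/7 = 1/2 ✓
b·c²: 1341/1610·529/81 + (-19/15)·81/49 = 2951/882 ≠ 1/3 ⇒ order 2.
b·Ac: (-19/15)·391/63 = -7429/945 ≠ 1/6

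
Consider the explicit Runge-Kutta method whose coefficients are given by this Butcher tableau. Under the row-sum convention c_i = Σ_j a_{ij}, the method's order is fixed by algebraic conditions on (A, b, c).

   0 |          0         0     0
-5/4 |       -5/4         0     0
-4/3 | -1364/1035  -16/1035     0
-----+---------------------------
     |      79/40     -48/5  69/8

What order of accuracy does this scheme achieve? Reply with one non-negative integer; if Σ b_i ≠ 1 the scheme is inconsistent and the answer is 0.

3

b = (79/40, -48/5, 69/8)
c = (0, -5/4, -4/3)
Ac = (0, 0, 4/207)
Σ b_i: 79/40·1 + (-48/5)·1 + 69/8·1 = 1 ✓
b·c: (-48/5)·(-5/4) + 69/8·(-4/3) = 1/2 ✓
b·c²: (-48/5)·25/16 + 69/8·16/9 = 1/3 ✓
b·Ac: 69/8·4/207 = 1/6 ✓; 3 stages ⇒ order 3.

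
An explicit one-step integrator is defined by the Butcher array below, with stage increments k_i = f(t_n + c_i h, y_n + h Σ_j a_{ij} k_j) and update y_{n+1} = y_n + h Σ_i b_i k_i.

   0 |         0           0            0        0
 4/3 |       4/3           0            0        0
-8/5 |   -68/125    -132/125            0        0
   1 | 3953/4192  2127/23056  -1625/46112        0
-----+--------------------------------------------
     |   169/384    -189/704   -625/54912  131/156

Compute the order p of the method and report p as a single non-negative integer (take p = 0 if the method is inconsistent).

b = (169/384, -189/704, -625/54912, 131/156)
c = (0, 4/3, -8/5, 1)
Ac = (0, 0, -176/125, 47/262)
Σ b_i: 169/384·1 + (-189/704)·1 + (-625/54912)·1 + 131/156·1 = 1 ✓
b·c: (-189/704)·4/3 + (-625/54912)·(-8/5) + 131/156·1 = 1/2 ✓
b·c²: (-189/704)·16/9 + (-625/54912)·64/25 + 131/156·1 = 1/3 ✓
b·Ac: (-625/54912)·(-176/125) + 131/156·47/262 = 1/6 ✓
b·c³: (-189/704)·64/27 + (-625/54912)·(-512/125) + 131/156·1 = 1/4 ✓
b·(c∘Ac): (-625/54912)·1408/625 + 131/156·47/262 = 1/8 ✓
b·Ac²: (-625/54912)·(-704/375) + 131/156·29/393 = 1/12 ✓
b·A²c: 131/156·13/262 = 1/24 ✓; 4 stages ⇒ order 4.

4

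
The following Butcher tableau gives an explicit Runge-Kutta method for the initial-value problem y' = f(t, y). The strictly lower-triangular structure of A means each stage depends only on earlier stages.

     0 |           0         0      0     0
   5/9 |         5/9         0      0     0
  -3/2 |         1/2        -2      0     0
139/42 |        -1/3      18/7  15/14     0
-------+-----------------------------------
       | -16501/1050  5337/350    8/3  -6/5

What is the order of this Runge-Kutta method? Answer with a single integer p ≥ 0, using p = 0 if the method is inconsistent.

2

b = (-16501/1050, 5337/350, 8/3, -6/5)
c = (0, 5/9, -3/2, 139/42)
Ac = (0, 0, -10/9, -5/28)
Σ b_i: (-16501/1050)·1 + 5337/350·1 + 8/3·1 + (-6/5)·1 = 1 ✓
b·c: 5337/350·5/9 + 8/3·(-3/2) + (-6/5)·139/42 = 1/2 ✓
b·c²: 5337/350·25/81 + 8/3·9/4 + (-6/5)·19321/1764 = -5374/2205 ≠ 1/3 ⇒ order 2.
b·Ac: 8/3·(-10/9) + (-6/5)·(-5/28) = -1039/378 ≠ 1/6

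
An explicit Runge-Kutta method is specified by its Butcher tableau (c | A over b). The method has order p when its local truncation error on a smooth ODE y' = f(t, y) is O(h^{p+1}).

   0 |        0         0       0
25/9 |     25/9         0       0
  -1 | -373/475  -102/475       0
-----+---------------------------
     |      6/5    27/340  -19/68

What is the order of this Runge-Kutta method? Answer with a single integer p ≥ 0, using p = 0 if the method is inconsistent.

b = (6/5, 27/340, -19/68)
c = (0, 25/9, -1)
Ac = (0, 0, -34/57)
Σ b_i: 6/5·1 + 27/340·1 + (-19/68)·1 = 1 ✓
b·c: 27/340·25/9 + (-19/68)·(-1) = 1/2 ✓
b·c²: 27/340·625/81 + (-19/68)·1 = 1/3 ✓
b·Ac: (-19/68)·(-34/57) = 1/6 ✓; 3 stages ⇒ order 3.

3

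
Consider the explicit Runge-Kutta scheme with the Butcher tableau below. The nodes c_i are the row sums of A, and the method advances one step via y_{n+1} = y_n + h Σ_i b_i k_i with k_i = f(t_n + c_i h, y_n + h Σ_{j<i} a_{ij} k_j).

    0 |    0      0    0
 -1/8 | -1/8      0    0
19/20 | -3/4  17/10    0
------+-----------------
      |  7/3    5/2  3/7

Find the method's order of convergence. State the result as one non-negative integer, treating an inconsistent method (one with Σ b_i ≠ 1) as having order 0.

0

b = (7/3, 5/2, 3/7)
c = (0, -1/8, 19/20)
Ac = (0, 0, -17/80)
Σ b_i: 7/3·1 + 5/2·1 + 3/7·1 = 221/42 ≠ 1 ⇒ order 0.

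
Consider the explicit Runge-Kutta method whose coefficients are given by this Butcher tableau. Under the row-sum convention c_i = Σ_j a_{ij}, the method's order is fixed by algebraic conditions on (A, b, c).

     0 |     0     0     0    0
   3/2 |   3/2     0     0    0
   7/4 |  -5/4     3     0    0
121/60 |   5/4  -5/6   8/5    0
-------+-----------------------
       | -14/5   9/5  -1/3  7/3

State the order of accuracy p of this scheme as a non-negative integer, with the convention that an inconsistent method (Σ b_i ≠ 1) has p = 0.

b = (-14/5, 9/5, -1/3, 7/3)
c = (0, 3/2, 7/4, 121/60)
Ac = (0, 0, 9/2, 31/20)
Σ b_i: (-14/5)·1 + 9/5·1 + (-1/3)·1 + 7/3·1 = 1 ✓
b·c: 9/5·3/2 + (-1/3)·7/4 + 7/3·121/60 = 307/45 ≠ 1/2 ⇒ order 1.

1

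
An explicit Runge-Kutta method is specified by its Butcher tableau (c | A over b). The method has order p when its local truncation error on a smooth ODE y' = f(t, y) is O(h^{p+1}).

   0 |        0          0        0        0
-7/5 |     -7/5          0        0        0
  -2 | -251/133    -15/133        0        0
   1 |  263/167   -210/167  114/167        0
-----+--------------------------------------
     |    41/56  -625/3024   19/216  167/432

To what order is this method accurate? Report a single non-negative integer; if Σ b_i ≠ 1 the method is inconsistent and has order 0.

b = (41/56, -625/3024, 19/216, 167/432)
c = (0, -7/5, -2, 1)
Ac = (0, 0, 3/19, 66/167)
Σ b_i: 41/56·1 + (-625/3024)·1 + 19/216·1 + 167/432·1 = 1 ✓
b·c: (-625/3024)·(-7/5) + 19/216·(-2) + 167/432·1 = 1/2 ✓
b·c²: (-625/3024)·49/25 + 19/216·4 + 167/432·1 = 1/3 ✓
b·Ac: 19/216·3/19 + 167/432·66/167 = 1/6 ✓
b·c³: (-625/3024)·(-343/125) + 19/216·(-8) + 167/432·1 = 1/4 ✓
b·(c∘Ac): 19/216·(-6/19) + 167/432·66/167 = 1/8 ✓
b·Ac²: 19/216·(-21/95) + 167/432·222/835 = 1/12 ✓
b·A²c: 167/432·18/167 = 1/24 ✓; 4 stages ⇒ order 4.

4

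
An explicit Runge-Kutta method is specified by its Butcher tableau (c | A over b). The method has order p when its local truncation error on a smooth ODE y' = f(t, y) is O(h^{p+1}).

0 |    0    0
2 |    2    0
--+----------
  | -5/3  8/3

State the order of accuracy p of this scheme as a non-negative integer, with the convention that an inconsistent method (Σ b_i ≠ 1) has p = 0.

1

b = (-5/3, 8/3)
c = (0, 2)
Σ b_i: (-5/3)·1 + 8/3·1 = 1 ✓
b·c: 8/3·2 = 16/3 ≠ 1/2 ⇒ order 1.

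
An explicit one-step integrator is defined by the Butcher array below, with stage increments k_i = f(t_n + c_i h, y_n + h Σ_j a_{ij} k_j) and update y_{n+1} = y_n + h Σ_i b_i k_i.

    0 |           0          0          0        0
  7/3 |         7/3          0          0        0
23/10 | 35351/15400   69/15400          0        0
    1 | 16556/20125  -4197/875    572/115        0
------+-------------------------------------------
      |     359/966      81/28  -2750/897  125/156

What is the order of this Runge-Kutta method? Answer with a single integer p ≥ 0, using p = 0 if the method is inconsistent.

b = (359/966, 81/28, -2750/897, 125/156)
c = (0, 7/3, 23/10, 1)
Ac = (0, 0, 23/2200, 31/125)
Σ b_i: 359/966·1 + 81/28·1 + (-2750/897)·1 + 125/156·1 = 1 ✓
b·c: 81/28·7/3 + (-2750/897)·23/10 + 125/156·1 = 1/2 ✓
b·c²: 81/28·49/9 + (-2750/897)·529/100 + 125/156·1 = 1/3 ✓
b·Ac: (-2750/897)·23/2200 + 125/156·31/125 = 1/6 ✓
b·c³: 81/28·343/27 + (-2750/897)·12167/1000 + 125/156·1 = 1/4 ✓
b·(c∘Ac): (-2750/897)·529/22000 + 125/156·31/125 = 1/8 ✓
b·Ac²: (-2750/897)·161/6600 + 125/156·74/375 = 1/12 ✓
b·A²c: 125/156·13/250 = 1/24 ✓; 4 stages ⇒ order 4.

4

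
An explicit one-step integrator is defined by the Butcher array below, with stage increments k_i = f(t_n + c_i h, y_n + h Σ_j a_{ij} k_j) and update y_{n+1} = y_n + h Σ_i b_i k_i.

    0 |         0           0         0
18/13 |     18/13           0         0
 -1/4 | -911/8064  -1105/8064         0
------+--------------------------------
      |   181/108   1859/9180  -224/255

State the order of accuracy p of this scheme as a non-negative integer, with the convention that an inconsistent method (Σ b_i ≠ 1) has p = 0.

3

b = (181/108, 1859/9180, -224/255)
c = (0, 18/13, -1/4)
Ac = (0, 0, -85/448)
Σ b_i: 181/108·1 + 1859/9180·1 + (-224/255)·1 = 1 ✓
b·c: 1859/9180·18/13 + (-224/255)·(-1/4) = 1/2 ✓
b·c²: 1859/9180·324/169 + (-224/255)·1/16 = 1/3 ✓
b·Ac: (-224/255)·(-85/448) = 1/6 ✓; 3 stages ⇒ order 3.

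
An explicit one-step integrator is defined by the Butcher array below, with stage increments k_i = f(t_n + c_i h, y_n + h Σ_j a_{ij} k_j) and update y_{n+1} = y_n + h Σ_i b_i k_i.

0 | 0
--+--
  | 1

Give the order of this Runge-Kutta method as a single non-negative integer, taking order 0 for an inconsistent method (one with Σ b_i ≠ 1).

1

b = (1)
c = (0)
Σ b_i: 1·1 = 1 ✓; 1 stage ⇒ order 1.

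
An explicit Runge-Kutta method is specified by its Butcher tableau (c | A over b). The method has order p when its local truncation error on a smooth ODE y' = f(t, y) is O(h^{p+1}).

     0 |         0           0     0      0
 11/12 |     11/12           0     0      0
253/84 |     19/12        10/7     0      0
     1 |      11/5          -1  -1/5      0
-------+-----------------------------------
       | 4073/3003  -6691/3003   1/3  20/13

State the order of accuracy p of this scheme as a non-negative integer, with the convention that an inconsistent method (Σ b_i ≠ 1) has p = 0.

b = (4073/3003, -6691/3003, 1/3, 20/13)
c = (0, 11/12, 253/84, 1)
Ac = (0, 0, 55/42, -319/210)
Σ b_i: 4073/3003·1 + (-6691/3003)·1 + 1/3·1 + 20/13·1 = 1 ✓
b·c: (-6691/3003)·11/12 + 1/3·253/84 + 20/13·1 = 1/2 ✓
b·c²: (-6691/3003)·121/144 + 1/3·64009/7056 + 20/13·1 = 370135/137592 ≠ 1/3 ⇒ order 2.
b·Ac: 1/3·55/42 + 20/13·(-319/210) = -3113/1638 ≠ 1/6

2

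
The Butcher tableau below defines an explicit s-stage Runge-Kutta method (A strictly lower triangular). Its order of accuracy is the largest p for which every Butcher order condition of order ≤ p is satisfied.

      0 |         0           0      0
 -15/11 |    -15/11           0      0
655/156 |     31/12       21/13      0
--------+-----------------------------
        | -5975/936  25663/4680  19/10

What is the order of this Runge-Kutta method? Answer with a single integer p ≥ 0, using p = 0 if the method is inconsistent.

b = (-5975/936, 25663/4680, 19/10)
c = (0, -15/11, 655/156)
Ac = (0, 0, -315/143)
Σ b_i: (-5975/936)·1 + 25663/4680·1 + 19/10·1 = 1 ✓
b·c: 25663/4680·(-15/11) + 19/10·655/156 = 1/2 ✓
b·c²: 25663/4680·225/121 + 19/10·429025/24336 = 23392465/535392 ≠ 1/3 ⇒ order 2.
b·Ac: 19/10·(-315/143) = -1197/286 ≠ 1/6

2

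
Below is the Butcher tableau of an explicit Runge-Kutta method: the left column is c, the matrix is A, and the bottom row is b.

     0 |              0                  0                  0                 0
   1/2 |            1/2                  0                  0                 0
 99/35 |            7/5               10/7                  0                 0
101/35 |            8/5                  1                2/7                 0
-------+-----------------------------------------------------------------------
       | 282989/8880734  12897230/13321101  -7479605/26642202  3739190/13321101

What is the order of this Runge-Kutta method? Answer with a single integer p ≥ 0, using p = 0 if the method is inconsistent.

3

b = (282989/8880734, 12897230/13321101, -7479605/26642202, 3739190/13321101)
c = (0, 1/2, 99/35, 101/35)
Ac = (0, 0, 5/7, 641/490)
Σ b_i: 282989/8880734·1 + 12897230/13321101·1 + (-7479605/26642202)·1 + 3739190/13321101·1 = 1 ✓
b·c: 12897230/13321101·1/2 + (-7479605/26642202)·99/35 + 3739190/13321101·101/35 = 1/2 ✓
b·c²: 12897230/13321101·1/4 + (-7479605/26642202)·9801/1225 + 3739190/13321101·10201/1225 = 1/3 ✓
b·Ac: (-7479605/26642202)·5/7 + 3739190/13321101·641/490 = 1/6 ✓
b·c³: 12897230/13321101·1/8 + (-7479605/26642202)·970299/42875 + 3739190/13321101·1030301/42875 = 1593935577/3108256900 ≠ 1/4 ⇒ order 3.
b·(c∘Ac): (-7479605/26642202)·99/49 + 3739190/13321101·64741/17150 = 459162217/932477070 ≠ 1/8
b·Ac²: (-7479605/26642202)·5/14 + 3739190/13321101·86983/34300 = 1140544421/1864954140 ≠ 1/12
b·A²c: 3739190/13321101·10/49 = 763100/13321101 ≠ 1/24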